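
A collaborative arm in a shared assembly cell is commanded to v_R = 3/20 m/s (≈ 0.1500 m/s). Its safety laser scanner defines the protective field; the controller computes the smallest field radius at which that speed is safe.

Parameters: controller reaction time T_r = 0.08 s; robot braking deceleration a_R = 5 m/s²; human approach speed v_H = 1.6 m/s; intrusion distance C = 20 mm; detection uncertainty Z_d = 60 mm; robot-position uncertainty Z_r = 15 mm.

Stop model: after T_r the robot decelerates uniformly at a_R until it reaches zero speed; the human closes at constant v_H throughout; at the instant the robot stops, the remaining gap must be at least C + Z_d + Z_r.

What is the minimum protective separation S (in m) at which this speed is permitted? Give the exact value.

braking lasts T_s = (3/20)/5 = 0.0300 s
reaction-phase robot travel = 0.1500·0.0800 = 0.0120 m
robot covers 0.1500·0.0300 − ½·5.0000·0.0300² = 0.0022 m while stopping
person approaches 1.6000·(0.0800+0.0300) = 0.1760 m
margins: 0.0200+0.0600+0.0150 = 0.0950 m
S_min ≈ 0.0120+0.0022+0.1760+0.0950  ⇒  S_min = 1141/4000 m

S_min = 1141/4000 m = 0.2853 m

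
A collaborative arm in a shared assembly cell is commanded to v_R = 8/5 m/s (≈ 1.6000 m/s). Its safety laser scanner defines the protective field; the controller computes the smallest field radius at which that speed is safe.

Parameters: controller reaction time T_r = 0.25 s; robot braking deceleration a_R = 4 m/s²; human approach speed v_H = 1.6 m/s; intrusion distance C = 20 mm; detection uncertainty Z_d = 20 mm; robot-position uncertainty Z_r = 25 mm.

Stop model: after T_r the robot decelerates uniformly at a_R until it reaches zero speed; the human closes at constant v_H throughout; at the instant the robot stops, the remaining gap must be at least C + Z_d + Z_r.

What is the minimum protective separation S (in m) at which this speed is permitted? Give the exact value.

S_min = 73/40 m = 1.8250 m

stop time T_s = (8/5)/4 = 0.4000 s
robot covers v_R·T_r = 1.6000·0.2500 = 0.4000 m before braking
robot covers 1.6000·0.4000 − ½·4.0000·0.4000² = 0.3200 m while stopping
human closes 1.6000·0.6500 = 1.0400 m
margins: 0.0200+0.0200+0.0250 = 0.0650 m
S_min ≈ 0.4000+0.3200+1.0400+0.0650  ⇒  S_min = 73/40 m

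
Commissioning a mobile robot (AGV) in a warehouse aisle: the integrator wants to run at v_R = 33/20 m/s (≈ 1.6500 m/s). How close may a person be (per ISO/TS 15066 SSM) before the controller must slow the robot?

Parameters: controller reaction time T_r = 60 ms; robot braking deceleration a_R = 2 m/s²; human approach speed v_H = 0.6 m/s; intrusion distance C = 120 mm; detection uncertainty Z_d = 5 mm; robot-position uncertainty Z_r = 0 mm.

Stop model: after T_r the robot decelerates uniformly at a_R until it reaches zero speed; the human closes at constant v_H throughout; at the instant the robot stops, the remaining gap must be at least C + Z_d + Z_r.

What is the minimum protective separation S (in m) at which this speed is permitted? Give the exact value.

S_min = 2297/1600 m = 1.4356 m

stop time T_s = (33/20)/2 = 0.8250 s
reaction-phase robot travel = 1.6500·0.0600 = 0.0990 m
braking distance = 1.6500²/(2·2.0000) = 0.6806 m
person approaches 0.6000·(0.0600+0.8250) = 0.5310 m
margins: 0.1200+0.0050+0.0000 = 0.1250 m
S_min ≈ 0.0990+0.6806+0.5310+0.1250  ⇒  S_min = 2297/1600 m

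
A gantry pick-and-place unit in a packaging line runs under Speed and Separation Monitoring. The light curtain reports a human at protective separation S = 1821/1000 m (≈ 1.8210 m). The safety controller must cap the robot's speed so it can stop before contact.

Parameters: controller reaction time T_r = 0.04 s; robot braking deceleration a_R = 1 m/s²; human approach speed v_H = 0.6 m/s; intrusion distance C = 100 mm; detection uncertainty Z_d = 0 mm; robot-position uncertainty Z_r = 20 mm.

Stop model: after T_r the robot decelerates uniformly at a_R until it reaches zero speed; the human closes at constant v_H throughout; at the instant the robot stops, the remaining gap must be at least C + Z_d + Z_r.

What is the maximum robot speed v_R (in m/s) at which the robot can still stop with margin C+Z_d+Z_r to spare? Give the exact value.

quadratic (1/2)·v² + (16/25)·v + (-1677/1000) = 0
  disc = (16/25)² − 4·(1/2)·(-1677/1000) = 9409/2500 ; √disc = 97/50
  v_R = (−(16/25) + 97/50) / (2·(1/2)) = 13/10 m/s
check:
braking lasts T_s = (13/10)/1 = 1.3000 s
reaction-phase robot travel = 1.3000·0.0400 = 0.0520 m
braking distance = 1.3000²/(2·1.0000) = 0.8450 m
human over T_r+T_s: 0.6000·(0.0400+1.3000) = 0.8040 m
residual clearance needed = 0.1000+0.0000+0.0200 = 0.1200 m
sum ≈ 0.0520+0.8450+0.8040+0.1200 ≈ 1.8210 m = S ✓

v_R_max = 13/10 m/s = 1.3000 m/s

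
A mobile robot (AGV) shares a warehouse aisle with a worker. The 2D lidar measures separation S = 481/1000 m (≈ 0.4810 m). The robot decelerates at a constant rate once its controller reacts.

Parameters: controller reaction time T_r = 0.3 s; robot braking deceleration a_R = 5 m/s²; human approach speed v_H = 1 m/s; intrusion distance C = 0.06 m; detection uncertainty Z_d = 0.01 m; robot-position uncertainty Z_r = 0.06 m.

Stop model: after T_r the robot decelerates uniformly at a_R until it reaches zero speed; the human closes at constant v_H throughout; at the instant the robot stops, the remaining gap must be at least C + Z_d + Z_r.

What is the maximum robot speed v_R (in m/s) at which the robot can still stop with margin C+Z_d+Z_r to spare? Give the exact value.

v_R_max = 1/10 m/s = 0.1000 m/s

at the boundary: (1/10)·v² + (1/2)·v + (-51/1000) = 0
  disc = (1/2)² − 4·(1/10)·(-51/1000) = 169/625 ; √disc = 13/25
  v_R = (−(1/2) + 13/25) / (2·(1/10)) = 1/10 m/s
check:
T_s = v_R/a_R = (1/10)/5 = 0.0200 s
robot in T_r: 0.1000·0.3000 = 0.0300 m
braking distance = 0.1000²/(2·5.0000) = 0.0010 m
human closes 1.0000·0.3200 = 0.3200 m
C+Z_d+Z_r = 0.0600+0.0100+0.0600 = 0.1300 m
sum ≈ 0.0300+0.0010+0.3200+0.1300 ≈ 0.4810 m = S ✓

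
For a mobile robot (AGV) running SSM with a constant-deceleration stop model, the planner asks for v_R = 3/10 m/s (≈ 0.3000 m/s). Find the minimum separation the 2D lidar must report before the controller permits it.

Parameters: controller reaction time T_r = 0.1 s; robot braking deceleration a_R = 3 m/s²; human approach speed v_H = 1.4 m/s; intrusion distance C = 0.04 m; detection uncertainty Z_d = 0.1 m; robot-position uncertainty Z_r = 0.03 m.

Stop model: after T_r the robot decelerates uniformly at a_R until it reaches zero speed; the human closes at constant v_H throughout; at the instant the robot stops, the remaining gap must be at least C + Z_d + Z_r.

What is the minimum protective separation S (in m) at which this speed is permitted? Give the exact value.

braking lasts T_s = (3/10)/3 = 0.1000 s
robot in T_r: 0.3000·0.1000 = 0.0300 m
robot under decel: 0.3000²/(2·3.0000) = 0.0150 m
human over T_r+T_s: 1.4000·(0.1000+0.1000) = 0.2800 m
residual clearance needed = 0.0400+0.1000+0.0300 = 0.1700 m
S_min ≈ 0.0300+0.0150+0.2800+0.1700  ⇒  S_min = 99/200 m

S_min = 99/200 m = 0.4950 m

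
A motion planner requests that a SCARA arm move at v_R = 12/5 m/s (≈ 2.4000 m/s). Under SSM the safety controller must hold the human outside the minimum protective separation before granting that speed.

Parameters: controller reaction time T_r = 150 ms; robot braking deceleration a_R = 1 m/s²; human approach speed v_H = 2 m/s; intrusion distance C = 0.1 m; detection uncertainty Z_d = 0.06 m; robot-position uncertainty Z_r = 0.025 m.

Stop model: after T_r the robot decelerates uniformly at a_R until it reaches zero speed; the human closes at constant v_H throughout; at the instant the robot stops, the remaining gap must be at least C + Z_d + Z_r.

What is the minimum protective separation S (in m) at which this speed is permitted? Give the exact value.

S_min = 341/40 m = 8.5250 m

braking lasts T_s = (12/5)/1 = 2.4000 s
robot in T_r: 2.4000·0.1500 = 0.3600 m
robot covers 2.4000·2.4000 − ½·1.0000·2.4000² = 2.8800 m while stopping
human closes 2.0000·2.5500 = 5.1000 m
C+Z_d+Z_r = 0.1000+0.0600+0.0250 = 0.1850 m
S_min ≈ 0.3600+2.8800+5.1000+0.1850  ⇒  S_min = 341/40 m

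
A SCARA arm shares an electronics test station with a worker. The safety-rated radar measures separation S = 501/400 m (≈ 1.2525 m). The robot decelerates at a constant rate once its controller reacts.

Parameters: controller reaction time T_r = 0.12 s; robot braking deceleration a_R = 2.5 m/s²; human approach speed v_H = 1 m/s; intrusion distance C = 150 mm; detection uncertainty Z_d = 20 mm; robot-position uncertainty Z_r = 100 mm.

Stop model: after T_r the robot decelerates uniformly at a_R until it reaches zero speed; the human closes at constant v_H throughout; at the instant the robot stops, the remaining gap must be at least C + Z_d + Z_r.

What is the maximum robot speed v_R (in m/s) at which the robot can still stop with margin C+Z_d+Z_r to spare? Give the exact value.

v_R_max = 23/20 m/s = 1.1500 m/s

collect terms ⇒ (1/5)·v_R² + (13/25)·v_R + (-69/80) = 0
  disc = (13/25)² − 4·(1/5)·(-69/80) = 2401/2500 ; √disc = 49/50
  v_R = (−(13/25) + 49/50) / (2·(1/5)) = 23/20 m/s
check:
T_s = v_R/a_R = (23/20)/(5/2) = 0.4600 s
robot in T_r: 1.1500·0.1200 = 0.1380 m
robot covers 1.1500·0.4600 − ½·2.5000·0.4600² = 0.2645 m while stopping
human closes 1.0000·0.5800 = 0.5800 m
residual clearance needed = 0.1500+0.0200+0.1000 = 0.2700 m
sum ≈ 0.1380+0.2645+0.5800+0.2700 ≈ 1.2525 m = S ✓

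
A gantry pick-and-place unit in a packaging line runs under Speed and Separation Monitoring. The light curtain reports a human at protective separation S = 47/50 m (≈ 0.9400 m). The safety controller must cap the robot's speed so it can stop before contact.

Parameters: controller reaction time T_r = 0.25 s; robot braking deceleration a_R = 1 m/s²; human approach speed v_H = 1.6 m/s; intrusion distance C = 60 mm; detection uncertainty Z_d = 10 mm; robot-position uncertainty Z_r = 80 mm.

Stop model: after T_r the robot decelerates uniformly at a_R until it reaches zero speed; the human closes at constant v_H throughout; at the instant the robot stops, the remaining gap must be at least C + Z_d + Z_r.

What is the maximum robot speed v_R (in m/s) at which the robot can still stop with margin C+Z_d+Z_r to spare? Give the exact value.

v_R_max = 1/5 m/s = 0.2000 m/s

collect terms ⇒ (1/2)·v_R² + (37/20)·v_R + (-39/100) = 0
  disc = (37/20)² − 4·(1/2)·(-39/100) = 1681/400 ; √disc = 41/20
  v_R = (−(37/20) + 41/20) / (2·(1/2)) = 1/5 m/s
check:
stop time T_s = (1/5)/1 = 0.2000 s
robot covers v_R·T_r = 0.2000·0.2500 = 0.0500 m before braking
robot under decel: 0.2000²/(2·1.0000) = 0.0200 m
human over T_r+T_s: 1.6000·(0.2500+0.2000) = 0.7200 m
residual clearance needed = 0.0600+0.0100+0.0800 = 0.1500 m
sum ≈ 0.0500+0.0200+0.7200+0.1500 ≈ 0.9400 m = S ✓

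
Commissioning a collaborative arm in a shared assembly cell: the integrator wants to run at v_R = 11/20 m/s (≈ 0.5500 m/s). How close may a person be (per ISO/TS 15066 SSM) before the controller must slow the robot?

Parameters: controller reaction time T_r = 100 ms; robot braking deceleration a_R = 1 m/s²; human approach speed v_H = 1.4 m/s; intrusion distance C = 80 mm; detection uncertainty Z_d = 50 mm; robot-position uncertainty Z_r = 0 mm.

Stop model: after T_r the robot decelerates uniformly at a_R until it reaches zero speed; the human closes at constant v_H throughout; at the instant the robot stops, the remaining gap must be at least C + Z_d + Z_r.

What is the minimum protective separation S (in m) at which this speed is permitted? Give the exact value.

T_s = v_R/a_R = (11/20)/1 = 0.5500 s
robot covers v_R·T_r = 0.5500·0.1000 = 0.0550 m before braking
robot covers 0.5500·0.5500 − ½·1.0000·0.5500² = 0.1512 m while stopping
person approaches 1.4000·(0.1000+0.5500) = 0.9100 m
C+Z_d+Z_r = 0.0800+0.0500+0.0000 = 0.1300 m
S_min ≈ 0.0550+0.1512+0.9100+0.1300  ⇒  S_min = 997/800 m

S_min = 997/800 m = 1.2463 m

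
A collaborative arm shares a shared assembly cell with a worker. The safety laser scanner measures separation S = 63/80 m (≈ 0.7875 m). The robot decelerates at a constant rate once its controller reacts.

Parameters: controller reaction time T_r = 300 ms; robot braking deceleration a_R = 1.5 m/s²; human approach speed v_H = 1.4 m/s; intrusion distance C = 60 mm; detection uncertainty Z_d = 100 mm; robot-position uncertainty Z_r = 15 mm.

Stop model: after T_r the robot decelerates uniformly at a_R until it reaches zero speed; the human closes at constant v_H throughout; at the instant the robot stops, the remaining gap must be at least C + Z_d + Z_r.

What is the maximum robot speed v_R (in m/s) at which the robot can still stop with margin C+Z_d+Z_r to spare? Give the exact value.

at the boundary: (1/3)·v² + (37/30)·v + (-77/400) = 0
  disc = (37/30)² − 4·(1/3)·(-77/400) = 16/9 ; √disc = 4/3
  v_R = (−(37/30) + 4/3) / (2·(1/3)) = 3/20 m/s
check:
stop time T_s = (3/20)/(3/2) = 0.1000 s
robot in T_r: 0.1500·0.3000 = 0.0450 m
robot covers 0.1500·0.1000 − ½·1.5000·0.1000² = 0.0075 m while stopping
person approaches 1.4000·(0.3000+0.1000) = 0.5600 m
C+Z_d+Z_r = 0.0600+0.1000+0.0150 = 0.1750 m
sum ≈ 0.0450+0.0075+0.5600+0.1750 ≈ 0.7875 m = S ✓

v_R_max = 3/20 m/s = 0.1500 m/s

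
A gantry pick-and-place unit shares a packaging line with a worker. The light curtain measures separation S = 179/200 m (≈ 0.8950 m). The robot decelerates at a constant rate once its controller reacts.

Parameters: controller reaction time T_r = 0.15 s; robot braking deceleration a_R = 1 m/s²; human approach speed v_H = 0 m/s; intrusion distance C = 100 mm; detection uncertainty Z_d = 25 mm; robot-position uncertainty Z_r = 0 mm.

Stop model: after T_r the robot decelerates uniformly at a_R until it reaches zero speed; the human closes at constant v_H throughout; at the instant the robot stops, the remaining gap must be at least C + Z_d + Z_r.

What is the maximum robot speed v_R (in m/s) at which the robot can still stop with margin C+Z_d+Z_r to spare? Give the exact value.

v_R_max = 11/10 m/s = 1.1000 m/s

at the boundary: (1/2)·v² + (3/20)·v + (-77/100) = 0
  disc = (3/20)² − 4·(1/2)·(-77/100) = 25/16 ; √disc = 5/4
  v_R = (−(3/20) + 5/4) / (2·(1/2)) = 11/10 m/s
check:
braking lasts T_s = (11/10)/1 = 1.1000 s
robot in T_r: 1.1000·0.1500 = 0.1650 m
robot under decel: 1.1000²/(2·1.0000) = 0.6050 m
human closes 0.0000·1.2500 = 0.0000 m
margins: 0.1000+0.0250+0.0000 = 0.1250 m
sum ≈ 0.1650+0.6050+0.0000+0.1250 ≈ 0.8950 m = S ✓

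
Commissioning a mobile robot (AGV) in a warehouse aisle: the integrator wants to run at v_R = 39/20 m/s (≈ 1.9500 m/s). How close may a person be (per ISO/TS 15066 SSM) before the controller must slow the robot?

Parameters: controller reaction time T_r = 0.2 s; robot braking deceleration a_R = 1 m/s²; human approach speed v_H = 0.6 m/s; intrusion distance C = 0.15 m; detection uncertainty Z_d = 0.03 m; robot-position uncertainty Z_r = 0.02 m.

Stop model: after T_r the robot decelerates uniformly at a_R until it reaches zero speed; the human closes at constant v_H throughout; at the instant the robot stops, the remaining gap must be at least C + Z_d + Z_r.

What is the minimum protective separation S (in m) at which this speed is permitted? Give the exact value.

S_min = 121/32 m = 3.7812 m

stop time T_s = (39/20)/1 = 1.9500 s
reaction-phase robot travel = 1.9500·0.2000 = 0.3900 m
braking distance = 1.9500²/(2·1.0000) = 1.9013 m
person approaches 0.6000·(0.2000+1.9500) = 1.2900 m
C+Z_d+Z_r = 0.1500+0.0300+0.0200 = 0.2000 m
S_min ≈ 0.3900+1.9013+1.2900+0.2000  ⇒  S_min = 121/32 m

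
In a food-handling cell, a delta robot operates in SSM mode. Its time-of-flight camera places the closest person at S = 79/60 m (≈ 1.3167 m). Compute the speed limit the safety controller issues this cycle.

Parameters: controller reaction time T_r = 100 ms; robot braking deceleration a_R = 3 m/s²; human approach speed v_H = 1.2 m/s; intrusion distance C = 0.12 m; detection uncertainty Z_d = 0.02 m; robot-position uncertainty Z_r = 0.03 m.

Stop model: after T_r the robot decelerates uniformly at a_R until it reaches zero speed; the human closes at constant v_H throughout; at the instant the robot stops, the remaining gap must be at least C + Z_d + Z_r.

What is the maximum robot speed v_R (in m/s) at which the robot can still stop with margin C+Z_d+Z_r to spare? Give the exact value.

v_R_max = 7/5 m/s = 1.4000 m/s

at the boundary: (1/6)·v² + (1/2)·v + (-77/75) = 0
  disc = (1/2)² − 4·(1/6)·(-77/75) = 841/900 ; √disc = 29/30
  v_R = (−(1/2) + 29/30) / (2·(1/6)) = 7/5 m/s
check:
braking lasts T_s = (7/5)/3 = 0.4667 s
robot covers v_R·T_r = 1.4000·0.1000 = 0.1400 m before braking
braking distance = 1.4000²/(2·3.0000) = 0.3267 m
human closes 1.2000·0.5667 = 0.6800 m
residual clearance needed = 0.1200+0.0200+0.0300 = 0.1700 m
sum ≈ 0.1400+0.3267+0.6800+0.1700 ≈ 1.3167 m = S ✓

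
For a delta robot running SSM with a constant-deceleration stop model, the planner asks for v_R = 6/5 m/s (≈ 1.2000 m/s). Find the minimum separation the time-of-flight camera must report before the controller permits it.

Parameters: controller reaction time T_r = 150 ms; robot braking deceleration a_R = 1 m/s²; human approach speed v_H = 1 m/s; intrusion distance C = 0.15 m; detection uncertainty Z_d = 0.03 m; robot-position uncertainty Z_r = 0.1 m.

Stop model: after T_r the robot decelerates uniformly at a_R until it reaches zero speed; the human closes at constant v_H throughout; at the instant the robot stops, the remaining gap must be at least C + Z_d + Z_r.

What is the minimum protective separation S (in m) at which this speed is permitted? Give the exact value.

S_min = 253/100 m = 2.5300 m

braking lasts T_s = (6/5)/1 = 1.2000 s
robot in T_r: 1.2000·0.1500 = 0.1800 m
braking distance = 1.2000²/(2·1.0000) = 0.7200 m
human over T_r+T_s: 1.0000·(0.1500+1.2000) = 1.3500 m
margins: 0.1500+0.0300+0.1000 = 0.2800 m
S_min ≈ 0.1800+0.7200+1.3500+0.2800  ⇒  S_min = 253/100 m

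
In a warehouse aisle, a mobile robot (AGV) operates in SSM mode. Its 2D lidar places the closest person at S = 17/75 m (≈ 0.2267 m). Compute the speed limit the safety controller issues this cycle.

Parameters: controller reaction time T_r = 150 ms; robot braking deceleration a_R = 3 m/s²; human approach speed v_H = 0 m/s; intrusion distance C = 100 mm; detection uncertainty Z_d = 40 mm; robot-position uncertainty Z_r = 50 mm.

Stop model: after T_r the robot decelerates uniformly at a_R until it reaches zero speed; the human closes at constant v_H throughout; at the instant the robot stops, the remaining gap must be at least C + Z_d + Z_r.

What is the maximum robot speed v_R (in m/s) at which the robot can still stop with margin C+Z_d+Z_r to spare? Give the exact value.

at the boundary: (1/6)·v² + (3/20)·v + (-11/300) = 0
  disc = (3/20)² − 4·(1/6)·(-11/300) = 169/3600 ; √disc = 13/60
  v_R = (−(3/20) + 13/60) / (2·(1/6)) = 1/5 m/s
check:
braking lasts T_s = (1/5)/3 = 0.0667 s
reaction-phase robot travel = 0.2000·0.1500 = 0.0300 m
robot under decel: 0.2000²/(2·3.0000) = 0.0067 m
human over T_r+T_s: 0.0000·(0.1500+0.0667) = 0.0000 m
C+Z_d+Z_r = 0.1000+0.0400+0.0500 = 0.1900 m
sum ≈ 0.0300+0.0067+0.0000+0.1900 ≈ 0.2267 m = S ✓

v_R_max = 1/5 m/s = 0.2000 m/s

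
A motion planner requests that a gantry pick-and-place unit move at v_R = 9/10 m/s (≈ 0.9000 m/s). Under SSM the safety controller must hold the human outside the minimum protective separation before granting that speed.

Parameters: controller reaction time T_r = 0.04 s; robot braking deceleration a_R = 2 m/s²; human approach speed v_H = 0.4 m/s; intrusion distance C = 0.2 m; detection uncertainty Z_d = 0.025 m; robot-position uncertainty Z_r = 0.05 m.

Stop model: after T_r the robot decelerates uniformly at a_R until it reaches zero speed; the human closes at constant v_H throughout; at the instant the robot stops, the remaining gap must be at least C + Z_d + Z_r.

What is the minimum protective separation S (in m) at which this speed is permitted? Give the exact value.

stop time T_s = (9/10)/2 = 0.4500 s
reaction-phase robot travel = 0.9000·0.0400 = 0.0360 m
robot covers 0.9000·0.4500 − ½·2.0000·0.4500² = 0.2025 m while stopping
human over T_r+T_s: 0.4000·(0.0400+0.4500) = 0.1960 m
residual clearance needed = 0.2000+0.0250+0.0500 = 0.2750 m
S_min ≈ 0.0360+0.2025+0.1960+0.2750  ⇒  S_min = 1419/2000 m

S_min = 1419/2000 m = 0.7095 m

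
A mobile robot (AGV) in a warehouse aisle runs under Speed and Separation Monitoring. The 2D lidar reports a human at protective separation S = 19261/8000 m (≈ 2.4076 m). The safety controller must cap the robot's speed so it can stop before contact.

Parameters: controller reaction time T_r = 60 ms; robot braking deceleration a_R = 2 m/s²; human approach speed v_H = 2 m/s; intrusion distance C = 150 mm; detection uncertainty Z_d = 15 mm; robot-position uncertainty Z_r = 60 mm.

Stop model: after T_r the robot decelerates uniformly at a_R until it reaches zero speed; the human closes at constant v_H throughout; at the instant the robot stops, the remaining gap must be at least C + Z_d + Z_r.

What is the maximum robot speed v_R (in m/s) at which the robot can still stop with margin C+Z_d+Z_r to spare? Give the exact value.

quadratic (1/4)·v² + (53/50)·v + (-16501/8000) = 0
  disc = (53/50)² − 4·(1/4)·(-16501/8000) = 127449/40000 ; √disc = 357/200
  v_R = (−(53/50) + 357/200) / (2·(1/4)) = 29/20 m/s
check:
braking lasts T_s = (29/20)/2 = 0.7250 s
robot covers v_R·T_r = 1.4500·0.0600 = 0.0870 m before braking
braking distance = 1.4500²/(2·2.0000) = 0.5256 m
human over T_r+T_s: 2.0000·(0.0600+0.7250) = 1.5700 m
margins: 0.1500+0.0150+0.0600 = 0.2250 m
sum ≈ 0.0870+0.5256+1.5700+0.2250 ≈ 2.4076 m = S ✓

v_R_max = 29/20 m/s = 1.4500 m/s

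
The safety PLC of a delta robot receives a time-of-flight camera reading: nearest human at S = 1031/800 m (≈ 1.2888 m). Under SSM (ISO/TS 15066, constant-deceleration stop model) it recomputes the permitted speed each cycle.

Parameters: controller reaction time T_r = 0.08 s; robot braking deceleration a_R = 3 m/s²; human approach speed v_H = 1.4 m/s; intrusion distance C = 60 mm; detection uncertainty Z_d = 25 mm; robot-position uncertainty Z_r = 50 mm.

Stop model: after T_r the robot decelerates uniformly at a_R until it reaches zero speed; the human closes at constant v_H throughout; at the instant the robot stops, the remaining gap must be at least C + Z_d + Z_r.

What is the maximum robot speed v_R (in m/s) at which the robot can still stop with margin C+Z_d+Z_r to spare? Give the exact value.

at the boundary: (1/6)·v² + (41/75)·v + (-4167/4000) = 0
  disc = (41/75)² − 4·(1/6)·(-4167/4000) = 89401/90000 ; √disc = 299/300
  v_R = (−(41/75) + 299/300) / (2·(1/6)) = 27/20 m/s
check:
T_s = v_R/a_R = (27/20)/3 = 0.4500 s
robot in T_r: 1.3500·0.0800 = 0.1080 m
braking distance = 1.3500²/(2·3.0000) = 0.3038 m
person approaches 1.4000·(0.0800+0.4500) = 0.7420 m
residual clearance needed = 0.0600+0.0250+0.0500 = 0.1350 m
sum ≈ 0.1080+0.3038+0.7420+0.1350 ≈ 1.2888 m = S ✓

v_R_max = 27/20 m/s = 1.3500 m/s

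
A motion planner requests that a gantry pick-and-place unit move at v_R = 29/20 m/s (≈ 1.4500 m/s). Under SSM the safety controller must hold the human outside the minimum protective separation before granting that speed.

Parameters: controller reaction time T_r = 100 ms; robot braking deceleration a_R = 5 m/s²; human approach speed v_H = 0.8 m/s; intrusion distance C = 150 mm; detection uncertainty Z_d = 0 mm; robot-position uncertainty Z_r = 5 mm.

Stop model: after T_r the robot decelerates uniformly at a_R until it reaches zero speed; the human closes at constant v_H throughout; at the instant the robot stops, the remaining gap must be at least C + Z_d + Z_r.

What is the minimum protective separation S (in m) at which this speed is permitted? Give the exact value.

T_s = v_R/a_R = (29/20)/5 = 0.2900 s
robot covers v_R·T_r = 1.4500·0.1000 = 0.1450 m before braking
braking distance = 1.4500²/(2·5.0000) = 0.2102 m
person approaches 0.8000·(0.1000+0.2900) = 0.3120 m
C+Z_d+Z_r = 0.1500+0.0000+0.0050 = 0.1550 m
S_min ≈ 0.1450+0.2102+0.3120+0.1550  ⇒  S_min = 3289/4000 m

S_min = 3289/4000 m = 0.8223 m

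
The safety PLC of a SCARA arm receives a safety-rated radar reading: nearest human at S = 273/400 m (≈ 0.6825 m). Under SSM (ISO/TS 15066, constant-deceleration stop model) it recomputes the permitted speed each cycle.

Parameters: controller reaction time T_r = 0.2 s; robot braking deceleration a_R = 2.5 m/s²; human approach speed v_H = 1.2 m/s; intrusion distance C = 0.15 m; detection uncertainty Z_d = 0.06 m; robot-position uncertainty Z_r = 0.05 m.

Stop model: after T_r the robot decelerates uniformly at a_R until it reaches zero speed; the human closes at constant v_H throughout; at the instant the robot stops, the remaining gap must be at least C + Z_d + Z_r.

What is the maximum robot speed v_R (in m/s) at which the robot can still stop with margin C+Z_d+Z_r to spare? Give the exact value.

v_R_max = 1/4 m/s = 0.2500 m/s

at the boundary: (1/5)·v² + (17/25)·v + (-73/400) = 0
  disc = (17/25)² − 4·(1/5)·(-73/400) = 1521/2500 ; √disc = 39/50
  v_R = (−(17/25) + 39/50) / (2·(1/5)) = 1/4 m/s
check:
T_s = v_R/a_R = (1/4)/(5/2) = 0.1000 s
reaction-phase robot travel = 0.2500·0.2000 = 0.0500 m
robot covers 0.2500·0.1000 − ½·2.5000·0.1000² = 0.0125 m while stopping
human closes 1.2000·0.3000 = 0.3600 m
residual clearance needed = 0.1500+0.0600+0.0500 = 0.2600 m
sum ≈ 0.0500+0.0125+0.3600+0.2600 ≈ 0.6825 m = S ✓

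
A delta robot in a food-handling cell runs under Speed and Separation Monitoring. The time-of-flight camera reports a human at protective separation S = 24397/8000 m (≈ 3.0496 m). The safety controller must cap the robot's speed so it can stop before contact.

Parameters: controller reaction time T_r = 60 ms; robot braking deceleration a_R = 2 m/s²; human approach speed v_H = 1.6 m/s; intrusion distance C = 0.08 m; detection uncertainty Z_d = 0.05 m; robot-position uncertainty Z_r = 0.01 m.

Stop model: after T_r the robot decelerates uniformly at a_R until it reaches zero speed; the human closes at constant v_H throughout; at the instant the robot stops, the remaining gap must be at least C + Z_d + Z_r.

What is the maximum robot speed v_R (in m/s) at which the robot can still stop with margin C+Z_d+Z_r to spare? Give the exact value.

v_R_max = 41/20 m/s = 2.0500 m/s

collect terms ⇒ (1/4)·v_R² + (43/50)·v_R + (-22509/8000) = 0
  disc = (43/50)² − 4·(1/4)·(-22509/8000) = 142129/40000 ; √disc = 377/200
  v_R = (−(43/50) + 377/200) / (2·(1/4)) = 41/20 m/s
check:
T_s = v_R/a_R = (41/20)/2 = 1.0250 s
robot covers v_R·T_r = 2.0500·0.0600 = 0.1230 m before braking
robot under decel: 2.0500²/(2·2.0000) = 1.0506 m
human over T_r+T_s: 1.6000·(0.0600+1.0250) = 1.7360 m
C+Z_d+Z_r = 0.0800+0.0500+0.0100 = 0.1400 m
sum ≈ 0.1230+1.0506+1.7360+0.1400 ≈ 3.0496 m = S ✓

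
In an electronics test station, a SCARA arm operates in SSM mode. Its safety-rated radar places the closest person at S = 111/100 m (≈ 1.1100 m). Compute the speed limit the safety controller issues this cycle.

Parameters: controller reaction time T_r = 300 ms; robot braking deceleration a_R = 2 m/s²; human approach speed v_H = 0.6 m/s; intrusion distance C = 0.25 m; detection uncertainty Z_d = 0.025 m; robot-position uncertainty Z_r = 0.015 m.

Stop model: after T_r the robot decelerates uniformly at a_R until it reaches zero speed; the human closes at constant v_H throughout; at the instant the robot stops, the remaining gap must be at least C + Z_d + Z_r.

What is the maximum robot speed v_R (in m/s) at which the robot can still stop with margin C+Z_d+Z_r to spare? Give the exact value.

v_R_max = 4/5 m/s = 0.8000 m/s

quadratic (1/4)·v² + (3/5)·v + (-16/25) = 0
  disc = (3/5)² − 4·(1/4)·(-16/25) = 1 ; √disc = 1
  v_R = (−(3/5) + 1) / (2·(1/4)) = 4/5 m/s
check:
stop time T_s = (4/5)/2 = 0.4000 s
robot covers v_R·T_r = 0.8000·0.3000 = 0.2400 m before braking
robot under decel: 0.8000²/(2·2.0000) = 0.1600 m
human over T_r+T_s: 0.6000·(0.3000+0.4000) = 0.4200 m
margins: 0.2500+0.0250+0.0150 = 0.2900 m
sum ≈ 0.2400+0.1600+0.4200+0.2900 ≈ 1.1100 m = S ✓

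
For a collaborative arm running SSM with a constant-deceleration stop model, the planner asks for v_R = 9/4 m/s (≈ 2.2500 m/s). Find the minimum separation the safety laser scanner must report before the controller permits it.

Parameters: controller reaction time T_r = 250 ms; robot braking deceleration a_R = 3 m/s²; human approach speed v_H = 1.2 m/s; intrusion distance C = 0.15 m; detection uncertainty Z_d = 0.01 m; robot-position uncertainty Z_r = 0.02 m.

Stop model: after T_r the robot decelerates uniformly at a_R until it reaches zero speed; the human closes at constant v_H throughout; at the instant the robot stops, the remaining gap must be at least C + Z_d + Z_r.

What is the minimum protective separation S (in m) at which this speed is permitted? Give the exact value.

braking lasts T_s = (9/4)/3 = 0.7500 s
robot covers v_R·T_r = 2.2500·0.2500 = 0.5625 m before braking
braking distance = 2.2500²/(2·3.0000) = 0.8438 m
person approaches 1.2000·(0.2500+0.7500) = 1.2000 m
residual clearance needed = 0.1500+0.0100+0.0200 = 0.1800 m
S_min ≈ 0.5625+0.8438+1.2000+0.1800  ⇒  S_min = 2229/800 m

S_min = 2229/800 m = 2.7862 m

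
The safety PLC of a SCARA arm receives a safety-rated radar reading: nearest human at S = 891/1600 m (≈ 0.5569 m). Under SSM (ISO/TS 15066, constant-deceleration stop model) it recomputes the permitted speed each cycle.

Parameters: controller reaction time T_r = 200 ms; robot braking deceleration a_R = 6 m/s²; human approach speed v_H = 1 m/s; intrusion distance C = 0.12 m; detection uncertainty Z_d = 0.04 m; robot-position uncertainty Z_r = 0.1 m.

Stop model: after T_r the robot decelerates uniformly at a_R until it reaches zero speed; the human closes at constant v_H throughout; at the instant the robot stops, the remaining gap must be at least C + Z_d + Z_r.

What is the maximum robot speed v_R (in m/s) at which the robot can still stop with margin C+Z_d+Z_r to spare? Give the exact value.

quadratic (1/12)·v² + (11/30)·v + (-31/320) = 0
  disc = (11/30)² − 4·(1/12)·(-31/320) = 2401/14400 ; √disc = 49/120
  v_R = (−(11/30) + 49/120) / (2·(1/12)) = 1/4 m/s
check:
braking lasts T_s = (1/4)/6 = 0.0417 s
reaction-phase robot travel = 0.2500·0.2000 = 0.0500 m
robot under decel: 0.2500²/(2·6.0000) = 0.0052 m
human closes 1.0000·0.2417 = 0.2417 m
residual clearance needed = 0.1200+0.0400+0.1000 = 0.2600 m
sum ≈ 0.0500+0.0052+0.2417+0.2600 ≈ 0.5569 m = S ✓

v_R_max = 1/4 m/s = 0.2500 m/s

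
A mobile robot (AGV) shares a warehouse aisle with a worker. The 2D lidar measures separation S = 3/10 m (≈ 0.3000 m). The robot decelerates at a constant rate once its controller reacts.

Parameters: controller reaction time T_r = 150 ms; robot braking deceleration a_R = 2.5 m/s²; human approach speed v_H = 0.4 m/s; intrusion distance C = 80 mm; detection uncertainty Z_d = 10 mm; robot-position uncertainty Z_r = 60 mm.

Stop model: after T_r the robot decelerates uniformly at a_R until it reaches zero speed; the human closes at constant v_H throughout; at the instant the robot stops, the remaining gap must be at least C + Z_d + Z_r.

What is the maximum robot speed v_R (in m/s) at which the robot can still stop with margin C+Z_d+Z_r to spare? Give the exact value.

at the boundary: (1/5)·v² + (31/100)·v + (-9/100) = 0
  disc = (31/100)² − 4·(1/5)·(-9/100) = 1681/10000 ; √disc = 41/100
  v_R = (−(31/100) + 41/100) / (2·(1/5)) = 1/4 m/s
check:
stop time T_s = (1/4)/(5/2) = 0.1000 s
robot in T_r: 0.2500·0.1500 = 0.0375 m
braking distance = 0.2500²/(2·2.5000) = 0.0125 m
human over T_r+T_s: 0.4000·(0.1500+0.1000) = 0.1000 m
C+Z_d+Z_r = 0.0800+0.0100+0.0600 = 0.1500 m
sum ≈ 0.0375+0.0125+0.1000+0.1500 ≈ 0.3000 m = S ✓

v_R_max = 1/4 m/s = 0.2500 m/s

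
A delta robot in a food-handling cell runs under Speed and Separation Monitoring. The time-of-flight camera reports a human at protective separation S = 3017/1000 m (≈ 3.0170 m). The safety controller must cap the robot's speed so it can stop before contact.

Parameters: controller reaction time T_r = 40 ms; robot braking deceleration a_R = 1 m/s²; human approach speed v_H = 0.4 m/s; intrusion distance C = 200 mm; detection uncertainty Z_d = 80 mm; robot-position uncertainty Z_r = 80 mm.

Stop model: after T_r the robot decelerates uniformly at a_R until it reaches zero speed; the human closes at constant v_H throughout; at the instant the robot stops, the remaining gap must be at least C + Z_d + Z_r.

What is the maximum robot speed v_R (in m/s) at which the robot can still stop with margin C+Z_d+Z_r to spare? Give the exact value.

quadratic (1/2)·v² + (11/25)·v + (-2641/1000) = 0
  disc = (11/25)² − 4·(1/2)·(-2641/1000) = 13689/2500 ; √disc = 117/50
  v_R = (−(11/25) + 117/50) / (2·(1/2)) = 19/10 m/s
check:
stop time T_s = (19/10)/1 = 1.9000 s
robot covers v_R·T_r = 1.9000·0.0400 = 0.0760 m before braking
robot covers 1.9000·1.9000 − ½·1.0000·1.9000² = 1.8050 m while stopping
human over T_r+T_s: 0.4000·(0.0400+1.9000) = 0.7760 m
margins: 0.2000+0.0800+0.0800 = 0.3600 m
sum ≈ 0.0760+1.8050+0.7760+0.3600 ≈ 3.0170 m = S ✓

v_R_max = 19/10 m/s = 1.9000 m/s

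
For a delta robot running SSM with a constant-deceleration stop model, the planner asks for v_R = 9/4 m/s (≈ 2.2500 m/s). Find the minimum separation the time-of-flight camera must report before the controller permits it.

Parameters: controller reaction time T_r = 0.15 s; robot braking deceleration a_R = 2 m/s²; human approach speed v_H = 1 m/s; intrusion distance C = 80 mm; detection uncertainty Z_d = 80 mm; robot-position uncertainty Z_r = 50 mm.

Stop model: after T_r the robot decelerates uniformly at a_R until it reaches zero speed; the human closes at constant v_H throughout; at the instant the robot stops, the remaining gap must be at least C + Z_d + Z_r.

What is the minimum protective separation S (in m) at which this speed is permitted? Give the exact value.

stop time T_s = (9/4)/2 = 1.1250 s
reaction-phase robot travel = 2.2500·0.1500 = 0.3375 m
robot covers 2.2500·1.1250 − ½·2.0000·1.1250² = 1.2656 m while stopping
person approaches 1.0000·(0.1500+1.1250) = 1.2750 m
margins: 0.0800+0.0800+0.0500 = 0.2100 m
S_min ≈ 0.3375+1.2656+1.2750+0.2100  ⇒  S_min = 4941/1600 m

S_min = 4941/1600 m = 3.0881 m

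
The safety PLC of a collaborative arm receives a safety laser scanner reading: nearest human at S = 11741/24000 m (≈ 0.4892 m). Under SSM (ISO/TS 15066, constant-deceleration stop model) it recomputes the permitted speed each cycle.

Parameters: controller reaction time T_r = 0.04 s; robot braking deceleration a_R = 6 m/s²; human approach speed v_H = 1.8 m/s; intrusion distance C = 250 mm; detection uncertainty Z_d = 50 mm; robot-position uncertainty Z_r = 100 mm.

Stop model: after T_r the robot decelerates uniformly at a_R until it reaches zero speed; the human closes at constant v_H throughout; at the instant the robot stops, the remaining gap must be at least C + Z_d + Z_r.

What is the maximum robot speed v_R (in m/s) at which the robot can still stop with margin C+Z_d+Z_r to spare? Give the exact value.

at the boundary: (1/12)·v² + (17/50)·v + (-413/24000) = 0
  disc = (17/50)² − 4·(1/12)·(-413/24000) = 43681/360000 ; √disc = 209/600
  v_R = (−(17/50) + 209/600) / (2·(1/12)) = 1/20 m/s
check:
stop time T_s = (1/20)/6 = 0.0083 s
robot in T_r: 0.0500·0.0400 = 0.0020 m
robot covers 0.0500·0.0083 − ½·6.0000·0.0083² = 0.0002 m while stopping
human closes 1.8000·0.0483 = 0.0870 m
C+Z_d+Z_r = 0.2500+0.0500+0.1000 = 0.4000 m
sum ≈ 0.0020+0.0002+0.0870+0.4000 ≈ 0.4892 m = S ✓

v_R_max = 1/20 m/s = 0.0500 m/s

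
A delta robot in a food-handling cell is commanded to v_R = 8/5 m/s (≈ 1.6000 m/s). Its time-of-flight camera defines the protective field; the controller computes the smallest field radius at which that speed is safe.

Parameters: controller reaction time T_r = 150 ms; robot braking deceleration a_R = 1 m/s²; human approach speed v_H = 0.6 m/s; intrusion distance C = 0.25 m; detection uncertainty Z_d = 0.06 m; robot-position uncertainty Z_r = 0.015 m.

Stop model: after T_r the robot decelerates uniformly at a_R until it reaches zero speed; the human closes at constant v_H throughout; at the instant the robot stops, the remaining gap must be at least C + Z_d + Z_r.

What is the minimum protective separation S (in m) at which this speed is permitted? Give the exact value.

T_s = v_R/a_R = (8/5)/1 = 1.6000 s
robot covers v_R·T_r = 1.6000·0.1500 = 0.2400 m before braking
robot covers 1.6000·1.6000 − ½·1.0000·1.6000² = 1.2800 m while stopping
human over T_r+T_s: 0.6000·(0.1500+1.6000) = 1.0500 m
margins: 0.2500+0.0600+0.0150 = 0.3250 m
S_min ≈ 0.2400+1.2800+1.0500+0.3250  ⇒  S_min = 579/200 m

S_min = 579/200 m = 2.8950 m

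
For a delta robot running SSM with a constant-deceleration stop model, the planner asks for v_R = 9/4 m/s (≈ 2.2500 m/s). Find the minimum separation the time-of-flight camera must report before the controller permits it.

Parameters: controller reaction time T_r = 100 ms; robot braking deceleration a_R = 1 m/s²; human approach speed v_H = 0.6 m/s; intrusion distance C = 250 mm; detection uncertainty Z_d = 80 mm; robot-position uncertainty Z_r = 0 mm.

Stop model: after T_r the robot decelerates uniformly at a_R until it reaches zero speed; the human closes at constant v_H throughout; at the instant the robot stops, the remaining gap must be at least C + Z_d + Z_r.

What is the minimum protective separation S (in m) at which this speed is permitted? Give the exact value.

S_min = 3597/800 m = 4.4962 m

stop time T_s = (9/4)/1 = 2.2500 s
reaction-phase robot travel = 2.2500·0.1000 = 0.2250 m
robot covers 2.2500·2.2500 − ½·1.0000·2.2500² = 2.5312 m while stopping
person approaches 0.6000·(0.1000+2.2500) = 1.4100 m
margins: 0.2500+0.0800+0.0000 = 0.3300 m
S_min ≈ 0.2250+2.5312+1.4100+0.3300  ⇒  S_min = 3597/800 m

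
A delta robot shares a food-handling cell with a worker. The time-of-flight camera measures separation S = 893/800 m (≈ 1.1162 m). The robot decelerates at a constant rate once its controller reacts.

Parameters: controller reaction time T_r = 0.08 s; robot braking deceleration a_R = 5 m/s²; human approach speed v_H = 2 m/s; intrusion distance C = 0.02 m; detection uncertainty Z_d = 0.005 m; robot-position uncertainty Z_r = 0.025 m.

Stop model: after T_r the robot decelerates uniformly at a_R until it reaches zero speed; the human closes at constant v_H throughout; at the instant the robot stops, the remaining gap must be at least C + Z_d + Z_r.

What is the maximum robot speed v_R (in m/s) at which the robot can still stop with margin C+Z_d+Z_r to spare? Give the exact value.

at the boundary: (1/10)·v² + (12/25)·v + (-29/32) = 0
  disc = (12/25)² − 4·(1/10)·(-29/32) = 5929/10000 ; √disc = 77/100
  v_R = (−(12/25) + 77/100) / (2·(1/10)) = 29/20 m/s
check:
braking lasts T_s = (29/20)/5 = 0.2900 s
robot in T_r: 1.4500·0.0800 = 0.1160 m
robot covers 1.4500·0.2900 − ½·5.0000·0.2900² = 0.2102 m while stopping
person approaches 2.0000·(0.0800+0.2900) = 0.7400 m
residual clearance needed = 0.0200+0.0050+0.0250 = 0.0500 m
sum ≈ 0.1160+0.2102+0.7400+0.0500 ≈ 1.1162 m = S ✓

v_R_max = 29/20 m/s = 1.4500 m/s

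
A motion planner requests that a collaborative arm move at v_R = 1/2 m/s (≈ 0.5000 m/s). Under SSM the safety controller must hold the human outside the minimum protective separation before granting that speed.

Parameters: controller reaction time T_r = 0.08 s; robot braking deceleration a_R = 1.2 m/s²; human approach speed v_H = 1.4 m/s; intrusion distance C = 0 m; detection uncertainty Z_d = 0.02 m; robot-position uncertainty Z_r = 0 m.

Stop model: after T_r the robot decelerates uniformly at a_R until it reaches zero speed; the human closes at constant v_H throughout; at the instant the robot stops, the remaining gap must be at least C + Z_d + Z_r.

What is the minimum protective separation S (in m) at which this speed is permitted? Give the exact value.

stop time T_s = (1/2)/(6/5) = 0.4167 s
robot in T_r: 0.5000·0.0800 = 0.0400 m
braking distance = 0.5000²/(2·1.2000) = 0.1042 m
human over T_r+T_s: 1.4000·(0.0800+0.4167) = 0.6953 m
margins: 0.0000+0.0200+0.0000 = 0.0200 m
S_min ≈ 0.0400+0.1042+0.6953+0.0200  ⇒  S_min = 1719/2000 m

S_min = 1719/2000 m = 0.8595 m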